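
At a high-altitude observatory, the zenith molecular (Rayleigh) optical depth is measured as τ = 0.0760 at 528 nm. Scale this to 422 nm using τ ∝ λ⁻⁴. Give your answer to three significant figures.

0.186

τ(422 nm) = τ(528 nm) × (528/422)⁴ = 0.0760 × (1.2512)⁴ = 0.0760 × 2.4507 = 0.1863.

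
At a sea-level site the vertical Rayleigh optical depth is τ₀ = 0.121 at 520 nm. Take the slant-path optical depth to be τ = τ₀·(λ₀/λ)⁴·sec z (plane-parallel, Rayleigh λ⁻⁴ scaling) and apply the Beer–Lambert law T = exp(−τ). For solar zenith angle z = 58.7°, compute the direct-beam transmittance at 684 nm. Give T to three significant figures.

sec 58.7° = 1.9249.
τ = 0.121 × (520/684)⁴ × 1.9249 = 0.121 × 0.3340 × 1.9249 = 0.0778.
T = exp(−0.0778) = 0.9252.

0.925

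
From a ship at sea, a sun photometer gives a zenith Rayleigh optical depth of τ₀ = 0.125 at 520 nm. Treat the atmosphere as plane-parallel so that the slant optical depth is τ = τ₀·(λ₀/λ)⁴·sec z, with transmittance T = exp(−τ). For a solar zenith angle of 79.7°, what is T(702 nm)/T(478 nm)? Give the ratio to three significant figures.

Airmass: sec 79.7° = 5.5928.
τ(702 nm) = 0.125 × (520/702)⁴ × 5.5928 = 0.125 × 0.3011 × 5.5928 = 0.2105.
τ(478 nm) = 0.125 × (520/478)⁴ × 5.5928 = 0.125 × 1.4006 × 5.5928 = 0.9791.
T(702)/T(478) = exp(τ_B − τ_A) = exp(0.7687) = 2.1569.

2.16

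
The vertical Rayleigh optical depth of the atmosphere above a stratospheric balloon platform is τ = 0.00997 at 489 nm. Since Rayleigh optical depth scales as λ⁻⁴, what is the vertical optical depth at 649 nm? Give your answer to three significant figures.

0.00321

τ(649 nm) = τ(489 nm) × (489/649)⁴ = 0.00997 × (0.7535)⁴ = 0.00997 × 0.3223 = 0.0032.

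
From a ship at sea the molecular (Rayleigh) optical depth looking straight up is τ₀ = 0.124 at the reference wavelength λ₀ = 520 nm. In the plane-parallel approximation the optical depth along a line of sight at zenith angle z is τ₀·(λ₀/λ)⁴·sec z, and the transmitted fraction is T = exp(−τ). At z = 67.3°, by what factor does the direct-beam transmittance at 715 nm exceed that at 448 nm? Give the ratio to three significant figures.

1.64

Airmass: sec 67.3° = 2.5913.
τ(715 nm) = 0.124 × (520/715)⁴ × 2.5913 = 0.124 × 0.2798 × 2.5913 = 0.0899.
τ(448 nm) = 0.124 × (520/448)⁴ × 2.5913 = 0.124 × 1.8151 × 2.5913 = 0.5832.
T(715)/T(448) = exp(τ_B − τ_A) = exp(0.4933) = 1.6378.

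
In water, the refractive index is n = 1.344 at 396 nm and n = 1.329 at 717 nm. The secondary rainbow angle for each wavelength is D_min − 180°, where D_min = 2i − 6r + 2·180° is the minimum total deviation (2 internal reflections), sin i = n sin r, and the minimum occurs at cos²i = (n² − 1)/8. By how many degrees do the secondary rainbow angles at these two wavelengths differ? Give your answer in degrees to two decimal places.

3.90°

At 396 nm (n = 1.344): cos²i = 0.10079 → i = 71.490°, r = 44.874°, D_min = 233.733°, rainbow angle = 53.733°.
At 717 nm (n = 1.329): cos²i = 0.09578 → i = 71.972°, r = 45.685°, D_min = 229.837°, rainbow angle = 49.837°.
Angular width = |53.733° − 49.837°| = 3.896°.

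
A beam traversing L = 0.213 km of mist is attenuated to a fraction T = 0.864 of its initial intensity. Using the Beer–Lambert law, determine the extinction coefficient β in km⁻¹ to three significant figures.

Beer–Lambert: T = exp(−βL) ⇒ β = −ln(T)/L = −ln(0.864)/0.213 = 0.1462/0.213 = 0.6863 km⁻¹.

0.686 km⁻¹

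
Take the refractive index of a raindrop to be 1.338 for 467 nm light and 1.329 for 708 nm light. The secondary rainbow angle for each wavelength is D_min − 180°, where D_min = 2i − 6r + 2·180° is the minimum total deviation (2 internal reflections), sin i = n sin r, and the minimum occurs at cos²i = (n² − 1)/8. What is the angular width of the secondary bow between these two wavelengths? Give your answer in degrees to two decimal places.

2.36°

At 467 nm (n = 1.338): cos²i = 0.09878 → i = 71.682°, r = 45.195°, D_min = 232.193°, rainbow angle = 52.193°.
At 708 nm (n = 1.329): cos²i = 0.09578 → i = 71.972°, r = 45.685°, D_min = 229.837°, rainbow angle = 49.837°.
Angular width = |52.193° − 49.837°| = 2.356°.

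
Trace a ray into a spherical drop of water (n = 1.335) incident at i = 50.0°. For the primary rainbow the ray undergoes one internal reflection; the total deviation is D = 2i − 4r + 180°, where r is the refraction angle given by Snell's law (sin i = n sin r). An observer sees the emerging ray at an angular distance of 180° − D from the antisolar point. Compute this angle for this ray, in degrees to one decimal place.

40.1°

sin r = sin 50.0° / 1.335 = 0.7660/1.335 = 0.5738; r = 35.02°.
D = 2·50.0° − 4·35.02° + 180° = 100.00° − 140.07° + 180° = 139.93°.
Angle from antisolar point = 180° − D = 40.07°.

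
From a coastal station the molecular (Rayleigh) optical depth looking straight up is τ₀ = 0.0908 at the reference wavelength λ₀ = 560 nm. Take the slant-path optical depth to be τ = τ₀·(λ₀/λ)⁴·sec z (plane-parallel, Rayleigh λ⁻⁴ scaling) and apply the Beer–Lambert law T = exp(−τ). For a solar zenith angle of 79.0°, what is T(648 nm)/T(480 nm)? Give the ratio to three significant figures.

Airmass: sec 79.0° = 5.2408.
τ(648 nm) = 0.0908 × (560/648)⁴ × 5.2408 = 0.0908 × 0.5578 × 5.2408 = 0.2654.
τ(480 nm) = 0.0908 × (560/480)⁴ × 5.2408 = 0.0908 × 1.8526 × 5.2408 = 0.8816.
T(648)/T(480) = exp(τ_B − τ_A) = exp(0.6162) = 1.8518.

1.85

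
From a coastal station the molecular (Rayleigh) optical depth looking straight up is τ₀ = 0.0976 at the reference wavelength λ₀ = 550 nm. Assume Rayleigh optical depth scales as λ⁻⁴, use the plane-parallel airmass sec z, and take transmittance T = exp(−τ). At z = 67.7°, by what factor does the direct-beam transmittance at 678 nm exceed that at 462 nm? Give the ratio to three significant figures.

Airmass: sec 67.7° = 2.6354.
τ(678 nm) = 0.0976 × (550/678)⁴ × 2.6354 = 0.0976 × 0.4330 × 2.6354 = 0.1114.
τ(462 nm) = 0.0976 × (550/462)⁴ × 2.6354 = 0.0976 × 2.0086 × 2.6354 = 0.5166.
T(678)/T(462) = exp(τ_B − τ_A) = exp(0.4052) = 1.4997.

1.50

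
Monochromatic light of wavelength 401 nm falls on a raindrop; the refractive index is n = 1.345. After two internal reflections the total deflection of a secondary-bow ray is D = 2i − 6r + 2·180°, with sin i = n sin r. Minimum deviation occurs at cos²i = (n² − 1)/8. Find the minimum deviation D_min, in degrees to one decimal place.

234.0°

cos²i = (1.80902 − 1)/8 = 0.10113; i = arccos(0.31801) = 71.458°.
sin r = sin 71.458°/1.345 = 0.70490; r = 44.821°.
D_min = 2·71.458° − 6·44.821° + 360° = 233.987°.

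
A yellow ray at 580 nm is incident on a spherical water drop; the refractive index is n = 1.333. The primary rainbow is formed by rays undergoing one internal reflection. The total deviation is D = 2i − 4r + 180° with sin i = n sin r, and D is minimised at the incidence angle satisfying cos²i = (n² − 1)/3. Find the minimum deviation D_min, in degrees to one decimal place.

137.9°

cos²i = (1.77689 − 1)/3 = 0.25896; i = arccos(0.50888) = 59.410°.
sin r = sin 59.410°/1.333 = 0.64579; r = 40.225°.
D_min = 2·59.410° − 4·40.225° + 180° = 137.922°.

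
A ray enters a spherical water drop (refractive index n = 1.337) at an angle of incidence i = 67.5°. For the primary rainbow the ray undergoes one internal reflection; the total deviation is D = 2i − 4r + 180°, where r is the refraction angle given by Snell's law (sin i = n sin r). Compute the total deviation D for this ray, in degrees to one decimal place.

140.2°

sin r = sin 67.5° / 1.337 = 0.9239/1.337 = 0.6910; r = 43.71°.
D = 2·67.5° − 4·43.71° + 180° = 135.00° − 174.84° + 180° = 140.16°.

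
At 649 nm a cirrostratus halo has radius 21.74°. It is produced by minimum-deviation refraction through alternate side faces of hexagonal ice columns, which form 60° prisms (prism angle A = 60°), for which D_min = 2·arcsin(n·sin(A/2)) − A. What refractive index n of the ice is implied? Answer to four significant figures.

Rearranging: n = sin((D_min + A)/2) / sin(A/2).
(D_min + A)/2 = (21.74° + 60°)/2 = 40.870°.
n = sin 40.870° / sin 30° = 0.6543 / 0.5000 = 1.3087.

1.309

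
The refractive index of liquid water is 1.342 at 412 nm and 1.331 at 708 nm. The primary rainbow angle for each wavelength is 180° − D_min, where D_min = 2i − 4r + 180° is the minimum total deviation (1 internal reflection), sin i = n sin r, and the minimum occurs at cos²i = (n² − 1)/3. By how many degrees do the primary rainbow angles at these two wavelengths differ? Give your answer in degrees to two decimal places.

At 412 nm (n = 1.342): cos²i = 0.26699 → i = 58.888°, r = 39.641°, D_min = 139.213°, rainbow angle = 40.787°.
At 708 nm (n = 1.331): cos²i = 0.25719 → i = 59.527°, r = 40.356°, D_min = 137.630°, rainbow angle = 42.370°.
Angular width = |40.787° − 42.370°| = 1.583°.

1.58°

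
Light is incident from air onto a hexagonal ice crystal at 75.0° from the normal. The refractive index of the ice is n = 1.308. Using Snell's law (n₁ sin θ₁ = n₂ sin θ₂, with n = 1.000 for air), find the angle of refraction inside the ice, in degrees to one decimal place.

Snell: sin θ_r = sin θ_i / n = sin 75.0° / 1.308 = 0.9659 / 1.308 = 0.7385.
θ_r = arcsin(0.7385) = 47.60°.

47.6°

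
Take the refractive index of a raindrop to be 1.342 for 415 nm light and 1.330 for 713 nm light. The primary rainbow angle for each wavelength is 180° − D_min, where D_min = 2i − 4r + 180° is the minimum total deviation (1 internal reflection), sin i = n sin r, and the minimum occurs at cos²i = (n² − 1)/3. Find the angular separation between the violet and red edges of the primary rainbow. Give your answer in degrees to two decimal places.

1.73°

At 415 nm (n = 1.342): cos²i = 0.26699 → i = 58.888°, r = 39.641°, D_min = 139.213°, rainbow angle = 40.787°.
At 713 nm (n = 1.330): cos²i = 0.25630 → i = 59.585°, r = 40.422°, D_min = 137.484°, rainbow angle = 42.516°.
Angular width = |40.787° − 42.516°| = 1.729°.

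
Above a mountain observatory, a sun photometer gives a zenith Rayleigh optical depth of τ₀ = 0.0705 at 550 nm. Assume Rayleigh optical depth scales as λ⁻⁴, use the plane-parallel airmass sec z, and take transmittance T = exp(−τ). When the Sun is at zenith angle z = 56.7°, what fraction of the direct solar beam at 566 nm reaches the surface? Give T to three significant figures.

sec 56.7° = 1.8214.
τ = 0.0705 × (550/566)⁴ × 1.8214 = 0.0705 × 0.8916 × 1.8214 = 0.1145.
T = exp(−0.1145) = 0.8918.

0.892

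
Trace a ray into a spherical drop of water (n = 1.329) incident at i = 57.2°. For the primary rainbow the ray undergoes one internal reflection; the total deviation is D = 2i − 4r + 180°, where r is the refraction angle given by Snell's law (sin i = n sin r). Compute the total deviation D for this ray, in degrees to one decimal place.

137.5°

sin r = sin 57.2° / 1.329 = 0.8406/1.329 = 0.6325; r = 39.23°.
D = 2·57.2° − 4·39.23° + 180° = 114.40° − 156.93° + 180° = 137.47°.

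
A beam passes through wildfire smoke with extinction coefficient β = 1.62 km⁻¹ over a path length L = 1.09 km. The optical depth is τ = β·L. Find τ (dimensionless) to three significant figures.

1.77

τ = β·L = 1.62 × 1.09 = 1.7658.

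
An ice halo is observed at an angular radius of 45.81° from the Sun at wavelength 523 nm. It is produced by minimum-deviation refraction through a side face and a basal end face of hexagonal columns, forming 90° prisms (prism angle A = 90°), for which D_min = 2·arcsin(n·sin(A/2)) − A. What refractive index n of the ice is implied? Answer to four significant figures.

Rearranging: n = sin((D_min + A)/2) / sin(A/2).
(D_min + A)/2 = (45.81° + 90°)/2 = 67.905°.
n = sin 67.905° / sin 45° = 0.9266 / 0.7071 = 1.3104.

1.310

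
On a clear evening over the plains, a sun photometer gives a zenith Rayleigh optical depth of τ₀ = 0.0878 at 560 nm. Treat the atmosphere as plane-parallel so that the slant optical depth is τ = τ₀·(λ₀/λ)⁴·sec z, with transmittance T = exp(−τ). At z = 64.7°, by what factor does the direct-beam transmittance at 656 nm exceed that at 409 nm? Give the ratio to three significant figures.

1.85

Airmass: sec 64.7° = 2.3400.
τ(656 nm) = 0.0878 × (560/656)⁴ × 2.3400 = 0.0878 × 0.5311 × 2.3400 = 0.1091.
τ(409 nm) = 0.0878 × (560/409)⁴ × 2.3400 = 0.0878 × 3.5145 × 2.3400 = 0.7220.
T(656)/T(409) = exp(τ_B − τ_A) = exp(0.6129) = 1.8458.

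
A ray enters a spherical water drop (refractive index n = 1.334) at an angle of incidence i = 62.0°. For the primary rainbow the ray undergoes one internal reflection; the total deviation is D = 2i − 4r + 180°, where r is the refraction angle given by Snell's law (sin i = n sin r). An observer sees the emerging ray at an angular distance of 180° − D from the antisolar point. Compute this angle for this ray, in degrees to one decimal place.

41.8°

sin r = sin 62.0° / 1.334 = 0.8829/1.334 = 0.6619; r = 41.44°.
D = 2·62.0° − 4·41.44° + 180° = 124.00° − 165.77° + 180° = 138.23°.
Angle from antisolar point = 180° − D = 41.77°.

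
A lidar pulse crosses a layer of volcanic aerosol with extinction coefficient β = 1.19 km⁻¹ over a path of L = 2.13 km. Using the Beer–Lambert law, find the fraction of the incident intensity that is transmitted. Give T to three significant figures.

τ = β·L = 1.19 × 2.13 = 2.5347.
T = exp(−2.5347) = 0.0793.

0.0793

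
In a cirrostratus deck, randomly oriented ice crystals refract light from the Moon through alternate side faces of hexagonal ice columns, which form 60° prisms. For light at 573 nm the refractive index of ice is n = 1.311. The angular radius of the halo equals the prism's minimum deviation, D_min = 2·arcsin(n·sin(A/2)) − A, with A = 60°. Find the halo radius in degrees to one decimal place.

n·sin(A/2) = 1.311 × sin 30° = 1.311 × 0.5000 = 0.6555.
D_min = 2·arcsin(0.6555) − 60° = 2 × 40.958° − 60° = 21.915°.

21.9°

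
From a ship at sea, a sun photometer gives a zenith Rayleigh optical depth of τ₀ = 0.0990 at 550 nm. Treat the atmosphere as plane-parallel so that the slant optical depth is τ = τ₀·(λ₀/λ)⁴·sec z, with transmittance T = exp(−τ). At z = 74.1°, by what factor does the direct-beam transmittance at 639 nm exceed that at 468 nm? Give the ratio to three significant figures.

1.63

Airmass: sec 74.1° = 3.6502.
τ(639 nm) = 0.0990 × (550/639)⁴ × 3.6502 = 0.0990 × 0.5488 × 3.6502 = 0.1983.
τ(468 nm) = 0.0990 × (550/468)⁴ × 3.6502 = 0.0990 × 1.9075 × 3.6502 = 0.6893.
T(639)/T(468) = exp(τ_B − τ_A) = exp(0.4910) = 1.6339.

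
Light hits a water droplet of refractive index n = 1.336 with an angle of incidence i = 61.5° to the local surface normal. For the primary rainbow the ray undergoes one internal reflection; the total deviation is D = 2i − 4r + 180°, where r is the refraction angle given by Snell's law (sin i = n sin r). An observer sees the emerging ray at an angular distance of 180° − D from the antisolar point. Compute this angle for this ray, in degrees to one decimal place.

41.5°

sin r = sin 61.5° / 1.336 = 0.8788/1.336 = 0.6578; r = 41.13°.
D = 2·61.5° − 4·41.13° + 180° = 123.00° − 164.53° + 180° = 138.47°.
Angle from antisolar point = 180° − D = 41.53°.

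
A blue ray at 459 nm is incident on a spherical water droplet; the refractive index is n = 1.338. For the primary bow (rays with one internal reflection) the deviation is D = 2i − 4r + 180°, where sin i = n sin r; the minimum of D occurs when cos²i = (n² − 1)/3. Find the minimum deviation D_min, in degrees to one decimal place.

cos²i = (1.79024 − 1)/3 = 0.26341; i = arccos(0.51324) = 59.120°.
sin r = sin 59.120°/1.338 = 0.64144; r = 39.899°.
D_min = 2·59.120° − 4·39.899° + 180° = 138.643°.

138.6°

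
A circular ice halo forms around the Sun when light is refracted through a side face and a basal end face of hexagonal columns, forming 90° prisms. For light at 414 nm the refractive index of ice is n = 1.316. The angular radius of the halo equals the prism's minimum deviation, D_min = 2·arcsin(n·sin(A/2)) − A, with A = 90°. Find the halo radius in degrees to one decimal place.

47.0°

n·sin(A/2) = 1.316 × sin 45° = 1.316 × 0.7071 = 0.9306.
D_min = 2·arcsin(0.9306) − 90° = 2 × 68.521° − 90° = 47.042°.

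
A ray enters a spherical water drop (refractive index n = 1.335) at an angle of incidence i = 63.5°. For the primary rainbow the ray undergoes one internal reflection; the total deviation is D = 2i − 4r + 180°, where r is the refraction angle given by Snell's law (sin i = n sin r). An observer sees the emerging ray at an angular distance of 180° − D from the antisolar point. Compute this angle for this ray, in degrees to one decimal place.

sin r = sin 63.5° / 1.335 = 0.8949/1.335 = 0.6704; r = 42.10°.
D = 2·63.5° − 4·42.10° + 180° = 127.00° − 168.38° + 180° = 138.62°.
Angle from antisolar point = 180° − D = 41.38°.

41.4°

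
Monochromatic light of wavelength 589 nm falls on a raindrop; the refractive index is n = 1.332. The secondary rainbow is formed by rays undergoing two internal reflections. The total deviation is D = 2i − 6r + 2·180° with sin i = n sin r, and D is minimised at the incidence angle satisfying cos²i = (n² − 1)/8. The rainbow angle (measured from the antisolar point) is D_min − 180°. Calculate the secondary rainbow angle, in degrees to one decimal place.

50.6°

cos²i = (1.77422 − 1)/8 = 0.09678; i = arccos(0.31109) = 71.875°.
sin r = sin 71.875°/1.332 = 0.71350; r = 45.520°.
D_min = 2·71.875° − 6·45.520° + 360° = 230.628°.
Rainbow angle = D_min − 180° = 50.628°.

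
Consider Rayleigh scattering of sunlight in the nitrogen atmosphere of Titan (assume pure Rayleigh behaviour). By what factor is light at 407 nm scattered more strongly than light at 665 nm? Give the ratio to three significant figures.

7.13

Rayleigh scattering ∝ λ⁻⁴, so the ratio of coefficients is the inverse fourth power of the wavelength ratio.
σ(407)/σ(665) = (665/407)⁴ = (1.6339)⁴ = 7.127.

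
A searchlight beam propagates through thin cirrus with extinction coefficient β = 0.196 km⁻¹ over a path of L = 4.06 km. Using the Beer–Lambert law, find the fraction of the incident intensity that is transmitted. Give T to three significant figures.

0.451

τ = β·L = 0.196 × 4.06 = 0.7958.
T = exp(−0.7958) = 0.4512.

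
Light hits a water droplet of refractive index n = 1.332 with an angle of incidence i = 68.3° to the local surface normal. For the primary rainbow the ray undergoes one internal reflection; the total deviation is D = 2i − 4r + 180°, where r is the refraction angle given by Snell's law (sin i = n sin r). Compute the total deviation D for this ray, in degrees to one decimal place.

sin r = sin 68.3° / 1.332 = 0.9291/1.332 = 0.6975; r = 44.23°.
D = 2·68.3° − 4·44.23° + 180° = 136.60° − 176.92° + 180° = 139.68°.

139.7°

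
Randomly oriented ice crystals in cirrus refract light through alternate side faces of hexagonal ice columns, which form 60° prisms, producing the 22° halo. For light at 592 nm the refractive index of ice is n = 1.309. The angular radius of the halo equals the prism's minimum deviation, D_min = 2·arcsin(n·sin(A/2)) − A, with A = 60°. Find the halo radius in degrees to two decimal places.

21.76°

n·sin(A/2) = 1.309 × sin 30° = 1.309 × 0.5000 = 0.6545.
D_min = 2·arcsin(0.6545) − 60° = 2 × 40.882° − 60° = 21.763°.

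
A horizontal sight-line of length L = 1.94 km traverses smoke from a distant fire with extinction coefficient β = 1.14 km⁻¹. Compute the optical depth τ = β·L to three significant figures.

2.21

τ = β·L = 1.14 × 1.94 = 2.2116.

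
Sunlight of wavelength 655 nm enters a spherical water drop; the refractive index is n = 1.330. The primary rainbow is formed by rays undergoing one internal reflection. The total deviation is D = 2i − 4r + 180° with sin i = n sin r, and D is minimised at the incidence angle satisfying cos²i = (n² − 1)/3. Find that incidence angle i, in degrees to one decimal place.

59.6°

cos²i = (1.330² − 1)/3 = (1.76890 − 1)/3 = 0.25630.
cos i = 0.50626, so i = 59.585°.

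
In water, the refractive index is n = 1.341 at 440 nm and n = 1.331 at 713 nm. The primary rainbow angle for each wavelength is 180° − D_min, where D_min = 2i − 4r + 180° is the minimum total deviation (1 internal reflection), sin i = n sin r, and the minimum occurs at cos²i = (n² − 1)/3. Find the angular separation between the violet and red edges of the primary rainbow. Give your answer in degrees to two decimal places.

1.44°

At 440 nm (n = 1.341): cos²i = 0.26609 → i = 58.946°, r = 39.705°, D_min = 139.071°, rainbow angle = 40.929°.
At 713 nm (n = 1.331): cos²i = 0.25719 → i = 59.527°, r = 40.356°, D_min = 137.630°, rainbow angle = 42.370°.
Angular width = |40.929° − 42.370°| = 1.441°.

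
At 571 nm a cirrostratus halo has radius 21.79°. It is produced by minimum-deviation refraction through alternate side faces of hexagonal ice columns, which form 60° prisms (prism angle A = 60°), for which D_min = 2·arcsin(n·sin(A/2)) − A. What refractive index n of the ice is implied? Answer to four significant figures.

1.309

Rearranging: n = sin((D_min + A)/2) / sin(A/2).
(D_min + A)/2 = (21.79° + 60°)/2 = 40.895°.
n = sin 40.895° / sin 30° = 0.6547 / 0.5000 = 1.3093.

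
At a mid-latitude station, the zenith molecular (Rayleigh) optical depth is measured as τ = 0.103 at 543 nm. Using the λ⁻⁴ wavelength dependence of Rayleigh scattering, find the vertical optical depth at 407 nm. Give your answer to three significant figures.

0.326

τ(407 nm) = τ(543 nm) × (543/407)⁴ = 0.103 × (1.3342)⁴ = 0.103 × 3.1683 = 0.3263.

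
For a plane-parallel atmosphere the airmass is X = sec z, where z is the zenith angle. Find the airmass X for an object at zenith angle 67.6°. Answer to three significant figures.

2.62

X = sec z = 1/cos 67.6° = 1/0.3811 = 2.6242.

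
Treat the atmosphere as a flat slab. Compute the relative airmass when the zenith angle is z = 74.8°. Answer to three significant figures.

X = sec z = 1/cos 74.8° = 1/0.2622 = 3.8140.

3.81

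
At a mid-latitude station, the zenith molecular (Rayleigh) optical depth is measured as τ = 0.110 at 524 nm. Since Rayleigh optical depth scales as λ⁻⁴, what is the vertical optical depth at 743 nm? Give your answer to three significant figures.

τ(743 nm) = τ(524 nm) × (524/743)⁴ = 0.110 × (0.7052)⁴ = 0.110 × 0.2474 = 0.0272.

0.0272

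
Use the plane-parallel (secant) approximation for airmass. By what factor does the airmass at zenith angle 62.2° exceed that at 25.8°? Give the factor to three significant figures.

1.93

X(62.2°)/X(25.8°) = sec 62.2° / sec 25.8° = cos 25.8° / cos 62.2° = 0.9003/0.4664 = 1.9304.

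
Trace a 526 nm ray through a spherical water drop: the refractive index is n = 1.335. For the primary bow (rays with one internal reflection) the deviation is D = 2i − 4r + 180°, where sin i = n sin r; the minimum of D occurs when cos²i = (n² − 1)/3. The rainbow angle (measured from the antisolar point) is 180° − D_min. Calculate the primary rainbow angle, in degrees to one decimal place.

cos²i = (1.78222 − 1)/3 = 0.26074; i = arccos(0.51063) = 59.294°.
sin r = sin 59.294°/1.335 = 0.64405; r = 40.094°.
D_min = 2·59.294° − 4·40.094° + 180° = 138.212°.
Rainbow angle = 180° − D_min = 41.788°.

41.8°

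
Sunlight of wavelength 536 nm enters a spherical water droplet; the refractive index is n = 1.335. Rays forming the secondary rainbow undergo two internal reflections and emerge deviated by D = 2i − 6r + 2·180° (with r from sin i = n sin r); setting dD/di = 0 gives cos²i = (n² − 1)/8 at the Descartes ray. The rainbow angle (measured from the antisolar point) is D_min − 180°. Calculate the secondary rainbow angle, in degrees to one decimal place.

cos²i = (1.78222 − 1)/8 = 0.09778; i = arccos(0.31269) = 71.778°.
sin r = sin 71.778°/1.335 = 0.71150; r = 45.357°.
D_min = 2·71.778° − 6·45.357° + 360° = 231.414°.
Rainbow angle = D_min − 180° = 51.414°.

51.4°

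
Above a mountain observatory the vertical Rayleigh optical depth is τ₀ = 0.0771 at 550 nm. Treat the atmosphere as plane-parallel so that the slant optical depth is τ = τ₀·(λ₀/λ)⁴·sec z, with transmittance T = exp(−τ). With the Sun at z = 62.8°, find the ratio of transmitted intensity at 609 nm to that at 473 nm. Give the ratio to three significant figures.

1.22

Airmass: sec 62.8° = 2.1877.
τ(609 nm) = 0.0771 × (550/609)⁴ × 2.1877 = 0.0771 × 0.6652 × 2.1877 = 0.1122.
τ(473 nm) = 0.0771 × (550/473)⁴ × 2.1877 = 0.0771 × 1.8281 × 2.1877 = 0.3084.
T(609)/T(473) = exp(τ_B − τ_A) = exp(0.1961) = 1.2167.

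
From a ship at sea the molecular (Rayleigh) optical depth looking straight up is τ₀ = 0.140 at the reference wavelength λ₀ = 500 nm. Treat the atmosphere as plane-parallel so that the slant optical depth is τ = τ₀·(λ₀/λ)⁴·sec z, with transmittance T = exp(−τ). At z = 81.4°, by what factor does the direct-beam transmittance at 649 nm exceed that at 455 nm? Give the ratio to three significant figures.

Airmass: sec 81.4° = 6.6874.
τ(649 nm) = 0.140 × (500/649)⁴ × 6.6874 = 0.140 × 0.3523 × 6.6874 = 0.3298.
τ(455 nm) = 0.140 × (500/455)⁴ × 6.6874 = 0.140 × 1.4583 × 6.6874 = 1.3653.
T(649)/T(455) = exp(τ_B − τ_A) = exp(1.0354) = 2.8164.

2.82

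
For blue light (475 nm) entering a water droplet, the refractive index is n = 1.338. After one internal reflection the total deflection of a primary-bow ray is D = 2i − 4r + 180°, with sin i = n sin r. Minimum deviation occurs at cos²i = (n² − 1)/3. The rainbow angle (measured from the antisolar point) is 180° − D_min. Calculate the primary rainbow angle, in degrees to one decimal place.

cos²i = (1.79024 − 1)/3 = 0.26341; i = arccos(0.51324) = 59.120°.
sin r = sin 59.120°/1.338 = 0.64144; r = 39.899°.
D_min = 2·59.120° − 4·39.899° + 180° = 138.643°.
Rainbow angle = 180° − D_min = 41.357°.

41.4°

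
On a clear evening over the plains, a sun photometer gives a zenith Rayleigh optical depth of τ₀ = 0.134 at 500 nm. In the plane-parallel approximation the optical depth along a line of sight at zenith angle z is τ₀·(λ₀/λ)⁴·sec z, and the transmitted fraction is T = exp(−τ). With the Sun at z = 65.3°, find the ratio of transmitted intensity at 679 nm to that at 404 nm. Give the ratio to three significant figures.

1.93

Airmass: sec 65.3° = 2.3931.
τ(679 nm) = 0.134 × (500/679)⁴ × 2.3931 = 0.134 × 0.2940 × 2.3931 = 0.0943.
τ(404 nm) = 0.134 × (500/404)⁴ × 2.3931 = 0.134 × 2.3461 × 2.3931 = 0.7524.
T(679)/T(404) = exp(τ_B − τ_A) = exp(0.6581) = 1.9310.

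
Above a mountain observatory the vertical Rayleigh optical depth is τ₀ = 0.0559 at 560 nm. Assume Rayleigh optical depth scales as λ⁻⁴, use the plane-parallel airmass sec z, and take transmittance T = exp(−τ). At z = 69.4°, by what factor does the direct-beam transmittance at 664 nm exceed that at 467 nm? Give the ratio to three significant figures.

Airmass: sec 69.4° = 2.8422.
τ(664 nm) = 0.0559 × (560/664)⁴ × 2.8422 = 0.0559 × 0.5059 × 2.8422 = 0.0804.
τ(467 nm) = 0.0559 × (560/467)⁴ × 2.8422 = 0.0559 × 2.0677 × 2.8422 = 0.3285.
T(664)/T(467) = exp(τ_B − τ_A) = exp(0.2481) = 1.2816.

1.28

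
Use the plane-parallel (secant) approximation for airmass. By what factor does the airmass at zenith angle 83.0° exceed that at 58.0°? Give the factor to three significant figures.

4.35

X(83.0°)/X(58.0°) = sec 83.0° / sec 58.0° = cos 58.0° / cos 83.0° = 0.5299/0.1219 = 4.3483.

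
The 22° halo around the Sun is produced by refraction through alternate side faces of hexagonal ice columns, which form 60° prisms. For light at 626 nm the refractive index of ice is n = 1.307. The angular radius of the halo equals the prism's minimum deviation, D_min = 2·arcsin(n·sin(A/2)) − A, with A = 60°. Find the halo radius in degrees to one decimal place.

21.6°

n·sin(A/2) = 1.307 × sin 30° = 1.307 × 0.5000 = 0.6535.
D_min = 2·arcsin(0.6535) − 60° = 2 × 40.806° − 60° = 21.612°.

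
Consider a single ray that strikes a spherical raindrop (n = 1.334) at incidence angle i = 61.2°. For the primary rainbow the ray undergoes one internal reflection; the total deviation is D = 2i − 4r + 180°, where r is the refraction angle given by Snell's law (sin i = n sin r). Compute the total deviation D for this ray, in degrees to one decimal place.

138.1°

sin r = sin 61.2° / 1.334 = 0.8763/1.334 = 0.6569; r = 41.06°.
D = 2·61.2° − 4·41.06° + 180° = 122.40° − 164.26° + 180° = 138.14°.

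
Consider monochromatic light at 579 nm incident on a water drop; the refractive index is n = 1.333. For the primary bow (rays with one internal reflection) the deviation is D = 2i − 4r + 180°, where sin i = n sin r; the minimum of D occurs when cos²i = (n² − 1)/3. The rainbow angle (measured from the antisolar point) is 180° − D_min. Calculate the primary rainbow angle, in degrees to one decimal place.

cos²i = (1.77689 − 1)/3 = 0.25896; i = arccos(0.50888) = 59.410°.
sin r = sin 59.410°/1.333 = 0.64579; r = 40.225°.
D_min = 2·59.410° − 4·40.225° + 180° = 137.922°.
Rainbow angle = 180° − D_min = 42.078°.

42.1°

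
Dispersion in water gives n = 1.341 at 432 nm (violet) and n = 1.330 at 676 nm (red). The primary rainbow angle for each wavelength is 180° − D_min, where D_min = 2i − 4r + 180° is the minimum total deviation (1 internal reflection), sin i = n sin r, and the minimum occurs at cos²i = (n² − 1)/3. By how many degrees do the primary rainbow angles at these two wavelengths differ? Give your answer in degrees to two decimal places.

1.59°

At 432 nm (n = 1.341): cos²i = 0.26609 → i = 58.946°, r = 39.705°, D_min = 139.071°, rainbow angle = 40.929°.
At 676 nm (n = 1.330): cos²i = 0.25630 → i = 59.585°, r = 40.422°, D_min = 137.484°, rainbow angle = 42.516°.
Angular width = |40.929° − 42.516°| = 1.588°.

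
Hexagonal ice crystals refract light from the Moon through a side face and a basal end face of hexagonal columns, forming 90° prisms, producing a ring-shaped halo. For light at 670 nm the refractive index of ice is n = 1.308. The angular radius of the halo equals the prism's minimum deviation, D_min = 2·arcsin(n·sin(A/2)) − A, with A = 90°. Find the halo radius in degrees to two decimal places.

45.31°

n·sin(A/2) = 1.308 × sin 45° = 1.308 × 0.7071 = 0.9249.
D_min = 2·arcsin(0.9249) − 90° = 2 × 67.653° − 90° = 45.305°.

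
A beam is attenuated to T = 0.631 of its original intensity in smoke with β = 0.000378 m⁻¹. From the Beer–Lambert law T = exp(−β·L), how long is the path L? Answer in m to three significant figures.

1220 m

Beer–Lambert: T = exp(−βL) ⇒ L = −ln(T)/β = −ln(0.631)/0.000378 = 0.4604/0.000378 = 1218 m.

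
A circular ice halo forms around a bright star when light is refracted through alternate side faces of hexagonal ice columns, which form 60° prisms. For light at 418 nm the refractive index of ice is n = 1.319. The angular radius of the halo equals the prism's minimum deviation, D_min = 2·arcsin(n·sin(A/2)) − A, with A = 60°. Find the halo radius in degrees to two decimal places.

22.52°

n·sin(A/2) = 1.319 × sin 30° = 1.319 × 0.5000 = 0.6595.
D_min = 2·arcsin(0.6595) − 60° = 2 × 41.262° − 60° = 22.524°.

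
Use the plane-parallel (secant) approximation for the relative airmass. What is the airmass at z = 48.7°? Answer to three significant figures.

1.52

X = sec z = 1/cos 48.7° = 1/0.6600 = 1.5151.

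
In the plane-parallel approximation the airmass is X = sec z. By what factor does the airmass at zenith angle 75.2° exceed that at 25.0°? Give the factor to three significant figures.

X(75.2°)/X(25.0°) = sec 75.2° / sec 25.0° = cos 25.0° / cos 75.2° = 0.9063/0.2554 = 3.5479.

3.55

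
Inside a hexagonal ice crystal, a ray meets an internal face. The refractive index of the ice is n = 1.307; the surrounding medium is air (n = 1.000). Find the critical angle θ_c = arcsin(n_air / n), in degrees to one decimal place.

49.9°

sin θ_c = n_air / n = 1.000 / 1.307 = 0.7651.
θ_c = arcsin(0.7651) = 49.92°.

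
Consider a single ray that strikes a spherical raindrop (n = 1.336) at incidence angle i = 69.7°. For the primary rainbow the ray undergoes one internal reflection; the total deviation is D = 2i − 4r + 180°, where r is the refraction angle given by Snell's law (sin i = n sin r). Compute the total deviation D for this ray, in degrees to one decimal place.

sin r = sin 69.7° / 1.336 = 0.9379/1.336 = 0.7020; r = 44.59°.
D = 2·69.7° − 4·44.59° + 180° = 139.40° − 178.35° + 180° = 141.05°.

141.0°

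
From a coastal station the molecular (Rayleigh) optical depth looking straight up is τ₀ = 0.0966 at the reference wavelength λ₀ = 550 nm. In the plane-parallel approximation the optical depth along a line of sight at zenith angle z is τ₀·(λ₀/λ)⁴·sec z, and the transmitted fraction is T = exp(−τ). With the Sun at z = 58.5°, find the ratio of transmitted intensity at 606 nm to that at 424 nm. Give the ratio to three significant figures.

Airmass: sec 58.5° = 1.9139.
τ(606 nm) = 0.0966 × (550/606)⁴ × 1.9139 = 0.0966 × 0.6785 × 1.9139 = 0.1254.
τ(424 nm) = 0.0966 × (550/424)⁴ × 1.9139 = 0.0966 × 2.8313 × 1.9139 = 0.5235.
T(606)/T(424) = exp(τ_B − τ_A) = exp(0.3980) = 1.4889.

1.49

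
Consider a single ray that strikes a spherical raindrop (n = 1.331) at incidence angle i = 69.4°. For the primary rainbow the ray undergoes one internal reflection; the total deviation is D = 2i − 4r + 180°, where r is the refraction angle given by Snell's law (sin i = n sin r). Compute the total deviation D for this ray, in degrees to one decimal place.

sin r = sin 69.4° / 1.331 = 0.9361/1.331 = 0.7033; r = 44.69°.
D = 2·69.4° − 4·44.69° + 180° = 138.80° − 178.76° + 180° = 140.04°.

140.0°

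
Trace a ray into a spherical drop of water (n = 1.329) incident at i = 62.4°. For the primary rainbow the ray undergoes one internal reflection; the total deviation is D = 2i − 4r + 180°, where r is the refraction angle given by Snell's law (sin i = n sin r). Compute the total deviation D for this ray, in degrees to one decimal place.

sin r = sin 62.4° / 1.329 = 0.8862/1.329 = 0.6668; r = 41.82°.
D = 2·62.4° − 4·41.82° + 180° = 124.80° − 167.29° + 180° = 137.51°.

137.5°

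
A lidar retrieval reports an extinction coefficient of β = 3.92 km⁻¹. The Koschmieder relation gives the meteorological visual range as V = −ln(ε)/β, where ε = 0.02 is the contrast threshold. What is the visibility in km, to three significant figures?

V = −ln(0.02) / 3.92 = 3.912 / 3.92 = 0.9980 km.

0.998 km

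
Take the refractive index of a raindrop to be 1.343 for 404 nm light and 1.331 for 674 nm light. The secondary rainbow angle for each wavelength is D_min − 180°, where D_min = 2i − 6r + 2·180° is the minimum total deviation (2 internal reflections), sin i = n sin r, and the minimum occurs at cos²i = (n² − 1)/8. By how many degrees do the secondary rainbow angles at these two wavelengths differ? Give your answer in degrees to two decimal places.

At 404 nm (n = 1.343): cos²i = 0.10046 → i = 71.522°, r = 44.928°, D_min = 233.478°, rainbow angle = 53.478°.
At 674 nm (n = 1.331): cos²i = 0.09645 → i = 71.907°, r = 45.575°, D_min = 230.365°, rainbow angle = 50.365°.
Angular width = |53.478° − 50.365°| = 3.113°.

3.11°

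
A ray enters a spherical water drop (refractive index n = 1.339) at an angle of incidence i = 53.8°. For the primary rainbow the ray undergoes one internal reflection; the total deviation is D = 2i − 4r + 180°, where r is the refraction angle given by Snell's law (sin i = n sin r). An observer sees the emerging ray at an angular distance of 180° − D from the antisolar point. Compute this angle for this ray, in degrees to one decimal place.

sin r = sin 53.8° / 1.339 = 0.8070/1.339 = 0.6027; r = 37.06°.
D = 2·53.8° − 4·37.06° + 180° = 107.60° − 148.24° + 180° = 139.36°.
Angle from antisolar point = 180° − D = 40.64°.

40.6°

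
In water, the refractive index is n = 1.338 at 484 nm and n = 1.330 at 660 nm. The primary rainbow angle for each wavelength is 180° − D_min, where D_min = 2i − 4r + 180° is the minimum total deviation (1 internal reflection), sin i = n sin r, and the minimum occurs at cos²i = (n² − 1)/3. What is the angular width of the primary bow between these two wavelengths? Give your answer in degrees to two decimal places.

At 484 nm (n = 1.338): cos²i = 0.26341 → i = 59.120°, r = 39.899°, D_min = 138.643°, rainbow angle = 41.357°.
At 660 nm (n = 1.330): cos²i = 0.25630 → i = 59.585°, r = 40.422°, D_min = 137.484°, rainbow angle = 42.516°.
Angular width = |41.357° − 42.516°| = 1.160°.

1.16°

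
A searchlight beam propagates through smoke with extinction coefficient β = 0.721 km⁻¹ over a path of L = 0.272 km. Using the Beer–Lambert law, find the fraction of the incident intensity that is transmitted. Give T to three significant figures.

τ = β·L = 0.721 × 0.272 = 0.1961.
T = exp(−0.1961) = 0.8219.

0.822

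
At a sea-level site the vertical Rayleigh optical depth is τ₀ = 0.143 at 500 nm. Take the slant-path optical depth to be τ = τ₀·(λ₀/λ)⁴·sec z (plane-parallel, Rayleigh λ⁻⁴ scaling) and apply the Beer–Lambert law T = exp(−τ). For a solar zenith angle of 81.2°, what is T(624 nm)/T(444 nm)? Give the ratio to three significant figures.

Airmass: sec 81.2° = 6.5366.
τ(624 nm) = 0.143 × (500/624)⁴ × 6.5366 = 0.143 × 0.4122 × 6.5366 = 0.3853.
τ(444 nm) = 0.143 × (500/444)⁴ × 6.5366 = 0.143 × 1.6082 × 6.5366 = 1.5033.
T(624)/T(444) = exp(τ_B − τ_A) = exp(1.1179) = 3.0585.

3.06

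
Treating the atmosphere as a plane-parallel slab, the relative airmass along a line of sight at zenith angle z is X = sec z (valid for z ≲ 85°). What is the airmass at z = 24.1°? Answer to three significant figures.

1.10

X = sec z = 1/cos 24.1° = 1/0.9128 = 1.0955.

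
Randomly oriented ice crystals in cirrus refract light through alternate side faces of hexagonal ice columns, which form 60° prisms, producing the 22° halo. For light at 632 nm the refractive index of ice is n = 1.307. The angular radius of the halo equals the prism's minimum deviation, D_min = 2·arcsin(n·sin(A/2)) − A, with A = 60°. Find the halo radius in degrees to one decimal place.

n·sin(A/2) = 1.307 × sin 30° = 1.307 × 0.5000 = 0.6535.
D_min = 2·arcsin(0.6535) − 60° = 2 × 40.806° − 60° = 21.612°.

21.6°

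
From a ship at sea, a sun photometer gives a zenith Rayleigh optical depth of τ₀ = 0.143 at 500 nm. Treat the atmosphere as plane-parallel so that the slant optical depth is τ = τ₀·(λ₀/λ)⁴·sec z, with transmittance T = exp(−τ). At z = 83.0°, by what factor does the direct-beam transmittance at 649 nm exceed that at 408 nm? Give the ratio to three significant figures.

9.33

Airmass: sec 83.0° = 8.2055.
τ(649 nm) = 0.143 × (500/649)⁴ × 8.2055 = 0.143 × 0.3523 × 8.2055 = 0.4134.
τ(408 nm) = 0.143 × (500/408)⁴ × 8.2055 = 0.143 × 2.2555 × 8.2055 = 2.6466.
T(649)/T(408) = exp(τ_B − τ_A) = exp(2.2332) = 9.3295.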